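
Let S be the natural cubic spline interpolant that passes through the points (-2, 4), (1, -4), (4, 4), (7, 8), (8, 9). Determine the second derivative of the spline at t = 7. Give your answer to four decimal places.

With σ_i denoting the second derivative at x_i, h_i = 3, 3, 3, 1, and Δ_i = (y_(i+1) − y_i)/h_i = -8/3, 8/3, 4/3, 1:
  3·σ_0 + 12·σ_1 + 3·σ_2 = 6(Δ_1 - Δ_0) = 32
  3·σ_1 + 12·σ_2 + 3·σ_3 = 6(Δ_2 - Δ_1) = -8
  3·σ_2 + 8·σ_3 + 1·σ_4 = 6(Δ_3 - Δ_2) = -2
Natural end conditions: σ_0 = σ_4 = 0.
Hence σ_0 = 0, σ_1 = 493/162, σ_2 = -122/81, σ_3 = 17/54, σ_4 = 0.

0.3148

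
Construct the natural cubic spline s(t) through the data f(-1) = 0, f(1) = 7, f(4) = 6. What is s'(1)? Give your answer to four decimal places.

1.9667

Write M_i for s''(x_i). With h_i = 2, 3 and divided differences Δ_i = 7/2, -1/3, the continuity of s' gives the tridiagonal system
  2·M_0 + 10·M_1 + 3·M_2 = 6(Δ_1 - Δ_0) = -23
Natural end conditions: M_0 = M_2 = 0.
Solving: M_0 = 0, M_1 = -23/10, M_2 = 0.
On [1, 4], s'(t) = b_1 + 2c_1·(t - 1) + 3d_1·(t - 1)² with b_1 = Δ_1 - h_1(2M_1 + M_2)/6 = 59/30, c_1 = M_1/2 = -23/20, d_1 = (M_2 - M_1)/(6h_1) = 23/180. So s'(1) = 59/30.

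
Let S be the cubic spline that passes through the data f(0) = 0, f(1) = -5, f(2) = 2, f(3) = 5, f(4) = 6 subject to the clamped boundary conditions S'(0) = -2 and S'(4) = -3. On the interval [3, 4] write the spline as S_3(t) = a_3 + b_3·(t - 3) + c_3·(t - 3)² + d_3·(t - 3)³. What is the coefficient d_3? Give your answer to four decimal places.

-2.9821

With M_i denoting the second derivative at x_i, h_i = 1, 1, 1, 1, and Δ_i = (y_(i+1) − y_i)/h_i = -5, 7, 3, 1:
  1·M_0 + 4·M_1 + 1·M_2 = 6(Δ_1 - Δ_0) = 72
  1·M_1 + 4·M_2 + 1·M_3 = 6(Δ_2 - Δ_1) = -24
  1·M_2 + 4·M_3 + 1·M_4 = 6(Δ_3 - Δ_2) = -12
Clamped end conditions give two more equations: 2h_0·M_0 + h_0·M_1 = 6(Δ_0 - S'(0)) = -18 and h_3·M_3 + 2h_3·M_4 = 6(S'(4) - Δ_3) = -24.
Hence M_0 = -631/28, M_1 = 379/14, M_2 = -55/4, M_3 = 55/14, M_4 = -391/28.
On [3, 4], with S_3(t) = a_3 + b_3·(t - 3) + c_3·(t - 3)² + d_3·(t - 3)³: c_3 = M_3/2 = 55/28, d_3 = (M_4 - M_3)/(6h_3) = -167/56, b_3 = Δ_3 - h_3(2M_3 + M_4)/6 = 113/56.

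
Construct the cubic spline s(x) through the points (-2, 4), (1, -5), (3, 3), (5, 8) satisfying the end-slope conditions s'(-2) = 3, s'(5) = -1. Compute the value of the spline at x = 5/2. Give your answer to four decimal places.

0.2487

Put M_i = s'' at the i-th knot. Here h = (3, 2, 2) and Δ = (-3, 4, 5/2), so the interior equations h_(i-1)·M_(i-1) + 2(h_(i-1)+h_i)·M_i + h_i·M_(i+1) = 6(Δ_i − Δ_(i-1)) read
  3·M_0 + 10·M_1 + 2·M_2 = 6(Δ_1 - Δ_0) = 42
  2·M_1 + 8·M_2 + 2·M_3 = 6(Δ_2 - Δ_1) = -9
Clamped end conditions give two more equations: 2h_0·M_0 + h_0·M_1 = 6(Δ_0 - s'(-2)) = -36 and h_2·M_2 + 2h_2·M_3 = 6(s'(5) - Δ_2) = -21.
Solving: M_0 = -361/37, M_1 = 278/37, M_2 = -143/74, M_3 = -317/74.
On [1, 3], s(x) = -5 - 27/74·(x - 1) + 139/37·(x - 1)² - 233/296·(x - 1)³.
With (x - 1) = 3/2: s(5/2) = 589/2368.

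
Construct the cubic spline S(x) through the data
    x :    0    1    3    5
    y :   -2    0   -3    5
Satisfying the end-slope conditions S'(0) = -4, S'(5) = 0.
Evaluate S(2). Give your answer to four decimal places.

Put M_i = S'' at the i-th knot. Here h = (1, 2, 2) and Δ = (2, -3/2, 4), so the interior equations h_(i-1)·M_(i-1) + 2(h_(i-1)+h_i)·M_i + h_i·M_(i+1) = 6(Δ_i − Δ_(i-1)) read
  1·M_0 + 6·M_1 + 2·M_2 = 6(Δ_1 - Δ_0) = -21
  2·M_1 + 8·M_2 + 2·M_3 = 6(Δ_2 - Δ_1) = 33
Clamped end conditions give two more equations: 2h_0·M_0 + h_0·M_1 = 6(Δ_0 - S'(0)) = 36 and h_2·M_2 + 2h_2·M_3 = 6(S'(5) - Δ_2) = -24.
Solving the tridiagonal system: M_0 = 535/23, M_1 = -242/23, M_2 = 217/23, M_3 = -493/46.
On [1, 3], S(x) = 0 + 109/46·(x - 1) - 121/23·(x - 1)² + 153/92·(x - 1)³.
With (x - 1) = 1: S(2) = -113/92.

-1.2283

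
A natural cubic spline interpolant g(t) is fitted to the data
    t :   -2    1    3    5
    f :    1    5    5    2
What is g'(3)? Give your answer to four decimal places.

With M_i denoting the second derivative at x_i, h_i = 3, 2, 2, and Δ_i = (y_(i+1) − y_i)/h_i = 4/3, 0, -3/2:
  3·M_0 + 10·M_1 + 2·M_2 = 6(Δ_1 - Δ_0) = -8
  2·M_1 + 8·M_2 + 2·M_3 = 6(Δ_2 - Δ_1) = -9
Natural end conditions: M_0 = M_3 = 0.
Solving: M_0 = 0, M_1 = -23/38, M_2 = -37/38, M_3 = 0.
On [3, 5], g'(t) = b_2 + 2c_2·(t - 3) + 3d_2·(t - 3)² with b_2 = Δ_2 - h_2(2M_2 + M_3)/6 = -97/114, c_2 = M_2/2 = -37/76, d_2 = (M_3 - M_2)/(6h_2) = 37/456. So g'(3) = -97/114.

-0.8509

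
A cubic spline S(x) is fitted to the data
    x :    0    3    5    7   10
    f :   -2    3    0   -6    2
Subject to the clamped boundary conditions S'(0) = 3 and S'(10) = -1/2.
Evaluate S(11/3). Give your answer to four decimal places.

2.7460

With σ_i denoting the second derivative at x_i, h_i = 3, 2, 2, 3, and Δ_i = (y_(i+1) − y_i)/h_i = 5/3, -3/2, -3, 8/3:
  3·σ_0 + 10·σ_1 + 2·σ_2 = 6(Δ_1 - Δ_0) = -19
  2·σ_1 + 8·σ_2 + 2·σ_3 = 6(Δ_2 - Δ_1) = -9
  2·σ_2 + 10·σ_3 + 3·σ_4 = 6(Δ_3 - Δ_2) = 34
Clamped end conditions give two more equations: 2h_0·σ_0 + h_0·σ_1 = 6(Δ_0 - S'(0)) = -8 and h_3·σ_3 + 2h_3·σ_4 = 6(S'(10) - Δ_3) = -19.
Hence σ_0 = -727/1020, σ_1 = -211/170, σ_2 = -89/40, σ_3 = 959/170, σ_4 = -6107/1020.
On [3, 5], S(x) = 3 + 47/680·(x - 3) - 211/340·(x - 3)² - 223/2720·(x - 3)³.
With (x - 3) = 2/3: S(11/3) = 6302/2295.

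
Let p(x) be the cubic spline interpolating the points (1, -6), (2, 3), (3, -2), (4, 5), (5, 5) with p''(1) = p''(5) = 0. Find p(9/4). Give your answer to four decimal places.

Let σ_i = p''(x_i). Step sizes h_i = 1, 1, 1, 1; slopes of the chords Δ_i = (y_(i+1) - y_i)/h_i = 9, -5, 7, 0.
  1·σ_0 + 4·σ_1 + 1·σ_2 = 6(Δ_1 - Δ_0) = -84
  1·σ_1 + 4·σ_2 + 1·σ_3 = 6(Δ_2 - Δ_1) = 72
  1·σ_2 + 4·σ_3 + 1·σ_4 = 6(Δ_3 - Δ_2) = -42
Natural end conditions: σ_0 = σ_4 = 0.
Forward elimination and back-substitution give σ_0 = 0, σ_1 = -795/28, σ_2 = 207/7, σ_3 = -501/28, σ_4 = 0.
On [2, 3], p(x) = 3 - 13/28·(x - 2) - 795/56·(x - 2)² + 541/56·(x - 2)³.
With (x - 2) = 1/4: p(9/4) = 7697/3584.

2.1476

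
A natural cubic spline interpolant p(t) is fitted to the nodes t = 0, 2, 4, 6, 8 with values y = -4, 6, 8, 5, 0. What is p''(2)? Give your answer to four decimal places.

-2.7321

Let σ_i = p''(x_i). Step sizes h_i = 2, 2, 2, 2; slopes of the chords Δ_i = (y_(i+1) - y_i)/h_i = 5, 1, -3/2, -5/2.
  2·σ_0 + 8·σ_1 + 2·σ_2 = 6(Δ_1 - Δ_0) = -24
  2·σ_1 + 8·σ_2 + 2·σ_3 = 6(Δ_2 - Δ_1) = -15
  2·σ_2 + 8·σ_3 + 2·σ_4 = 6(Δ_3 - Δ_2) = -6
Natural end conditions: σ_0 = σ_4 = 0.
Solving the tridiagonal system: σ_0 = 0, σ_1 = -153/56, σ_2 = -15/14, σ_3 = -27/56, σ_4 = 0.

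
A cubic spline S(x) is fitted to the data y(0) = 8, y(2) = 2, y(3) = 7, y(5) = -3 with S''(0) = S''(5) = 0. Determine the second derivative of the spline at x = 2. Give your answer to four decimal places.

9.9429

Put σ_i = S'' at the i-th knot. Here h = (2, 1, 2) and Δ = (-3, 5, -5), so the interior equations h_(i-1)·σ_(i-1) + 2(h_(i-1)+h_i)·σ_i + h_i·σ_(i+1) = 6(Δ_i − Δ_(i-1)) read
  2·σ_0 + 6·σ_1 + 1·σ_2 = 6(Δ_1 - Δ_0) = 48
  1·σ_1 + 6·σ_2 + 2·σ_3 = 6(Δ_2 - Δ_1) = -60
Natural end conditions: σ_0 = σ_3 = 0.
Solving: σ_0 = 0, σ_1 = 348/35, σ_2 = -408/35, σ_3 = 0.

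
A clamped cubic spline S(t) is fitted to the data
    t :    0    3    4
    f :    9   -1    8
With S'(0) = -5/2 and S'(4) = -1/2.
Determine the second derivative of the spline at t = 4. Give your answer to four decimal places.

-37.2500

Put M_i = S'' at the i-th knot. Here h = (3, 1) and Δ = (-10/3, 9), so the interior equations h_(i-1)·M_(i-1) + 2(h_(i-1)+h_i)·M_i + h_i·M_(i+1) = 6(Δ_i − Δ_(i-1)) read
  3·M_0 + 8·M_1 + 1·M_2 = 6(Δ_1 - Δ_0) = 74
Clamped end conditions give two more equations: 2h_0·M_0 + h_0·M_1 = 6(Δ_0 - S'(0)) = -5 and h_1·M_1 + 2h_1·M_2 = 6(S'(4) - Δ_1) = -57.
Solving the tridiagonal system: M_0 = -115/12, M_1 = 35/2, M_2 = -149/4.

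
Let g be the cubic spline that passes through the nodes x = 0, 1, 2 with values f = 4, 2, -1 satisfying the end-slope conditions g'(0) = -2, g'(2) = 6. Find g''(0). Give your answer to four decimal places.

5.5000

Let σ_i = g''(x_i). Step sizes h_i = 1, 1; slopes of the chords Δ_i = (y_(i+1) - y_i)/h_i = -2, -3.
  1·σ_0 + 4·σ_1 + 1·σ_2 = 6(Δ_1 - Δ_0) = -6
Clamped end conditions give two more equations: 2h_0·σ_0 + h_0·σ_1 = 6(Δ_0 - g'(0)) = 0 and h_1·σ_1 + 2h_1·σ_2 = 6(g'(2) - Δ_1) = 54.
Hence σ_0 = 11/2, σ_1 = -11, σ_2 = 65/2.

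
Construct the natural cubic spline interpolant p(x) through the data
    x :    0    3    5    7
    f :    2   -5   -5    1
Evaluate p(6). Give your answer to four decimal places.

-2.5000

Write m_i for p''(x_i). With h_i = 3, 2, 2 and divided differences Δ_i = -7/3, 0, 3, the continuity of p' gives the tridiagonal system
  3·m_0 + 10·m_1 + 2·m_2 = 6(Δ_1 - Δ_0) = 14
  2·m_1 + 8·m_2 + 2·m_3 = 6(Δ_2 - Δ_1) = 18
Natural end conditions: m_0 = m_3 = 0.
Hence m_0 = 0, m_1 = 1, m_2 = 2, m_3 = 0.
On [5, 7], p(x) = -5 + 5/3·(x - 5) + 1·(x - 5)² - 1/6·(x - 5)³.
With (x - 5) = 1: p(6) = -5/2.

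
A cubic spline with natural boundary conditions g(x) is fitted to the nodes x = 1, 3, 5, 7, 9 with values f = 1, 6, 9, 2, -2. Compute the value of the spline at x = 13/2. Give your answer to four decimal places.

Write M_i for g''(x_i). With h_i = 2, 2, 2, 2 and divided differences Δ_i = 5/2, 3/2, -7/2, -2, the continuity of g' gives the tridiagonal system
  2·M_0 + 8·M_1 + 2·M_2 = 6(Δ_1 - Δ_0) = -6
  2·M_1 + 8·M_2 + 2·M_3 = 6(Δ_2 - Δ_1) = -30
  2·M_2 + 8·M_3 + 2·M_4 = 6(Δ_3 - Δ_2) = 9
Natural end conditions: M_0 = M_4 = 0.
Solving: M_0 = 0, M_1 = 39/112, M_2 = -123/28, M_3 = 249/112, M_4 = 0.
On [5, 7], g(x) = 9 - 21/16·(x - 5) - 123/56·(x - 5)² + 247/448·(x - 5)³.
With (x - 5) = 3/2: g(13/2) = 14157/3584.

3.9501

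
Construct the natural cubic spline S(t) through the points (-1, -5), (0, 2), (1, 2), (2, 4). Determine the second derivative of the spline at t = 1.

Let σ_i = S''(x_i). Step sizes h_i = 1, 1, 1; slopes of the chords Δ_i = (y_(i+1) - y_i)/h_i = 7, 0, 2.
  1·σ_0 + 4·σ_1 + 1·σ_2 = 6(Δ_1 - Δ_0) = -42
  1·σ_1 + 4·σ_2 + 1·σ_3 = 6(Δ_2 - Δ_1) = 12
Natural end conditions: σ_0 = σ_3 = 0.
Solving the tridiagonal system: σ_0 = 0, σ_1 = -12, σ_2 = 6, σ_3 = 0.

6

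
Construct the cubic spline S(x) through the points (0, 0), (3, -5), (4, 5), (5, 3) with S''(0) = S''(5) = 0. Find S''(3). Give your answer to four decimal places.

11.3548

With σ_i denoting the second derivative at x_i, h_i = 3, 1, 1, and Δ_i = (y_(i+1) − y_i)/h_i = -5/3, 10, -2:
  3·σ_0 + 8·σ_1 + 1·σ_2 = 6(Δ_1 - Δ_0) = 70
  1·σ_1 + 4·σ_2 + 1·σ_3 = 6(Δ_2 - Δ_1) = -72
Natural end conditions: σ_0 = σ_3 = 0.
Solving the tridiagonal system: σ_0 = 0, σ_1 = 352/31, σ_2 = -646/31, σ_3 = 0.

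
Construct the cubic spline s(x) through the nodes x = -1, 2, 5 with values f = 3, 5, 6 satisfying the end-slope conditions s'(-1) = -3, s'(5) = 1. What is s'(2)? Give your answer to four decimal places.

Let σ_i = s''(x_i). Step sizes h_i = 3, 3; slopes of the chords Δ_i = (y_(i+1) - y_i)/h_i = 2/3, 1/3.
  3·σ_0 + 12·σ_1 + 3·σ_2 = 6(Δ_1 - Δ_0) = -2
Clamped end conditions give two more equations: 2h_0·σ_0 + h_0·σ_1 = 6(Δ_0 - s'(-1)) = 22 and h_1·σ_1 + 2h_1·σ_2 = 6(s'(5) - Δ_1) = 4.
Solving: σ_0 = 9/2, σ_1 = -5/3, σ_2 = 3/2.
On [2, 5], s'(x) = b_1 + 2c_1·(x - 2) + 3d_1·(x - 2)² with b_1 = Δ_1 - h_1(2σ_1 + σ_2)/6 = 5/4, c_1 = σ_1/2 = -5/6, d_1 = (σ_2 - σ_1)/(6h_1) = 19/108. So s'(2) = 5/4.

1.2500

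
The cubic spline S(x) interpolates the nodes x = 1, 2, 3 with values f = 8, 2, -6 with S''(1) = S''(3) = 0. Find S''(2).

-3

Write m_i for S''(x_i). With h_i = 1, 1 and divided differences Δ_i = -6, -8, the continuity of S' gives the tridiagonal system
  1·m_0 + 4·m_1 + 1·m_2 = 6(Δ_1 - Δ_0) = -12
Natural end conditions: m_0 = m_2 = 0.
Hence m_0 = 0, m_1 = -3, m_2 = 0.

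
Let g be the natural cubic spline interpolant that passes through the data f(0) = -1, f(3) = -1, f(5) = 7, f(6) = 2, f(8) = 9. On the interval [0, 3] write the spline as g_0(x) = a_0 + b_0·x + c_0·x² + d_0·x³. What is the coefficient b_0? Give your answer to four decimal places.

With m_i denoting the second derivative at x_i, h_i = 3, 2, 1, 2, and Δ_i = (y_(i+1) − y_i)/h_i = 0, 4, -5, 7/2:
  3·m_0 + 10·m_1 + 2·m_2 = 6(Δ_1 - Δ_0) = 24
  2·m_1 + 6·m_2 + 1·m_3 = 6(Δ_2 - Δ_1) = -54
  1·m_2 + 6·m_3 + 2·m_4 = 6(Δ_3 - Δ_2) = 51
Natural end conditions: m_0 = m_4 = 0.
Solving: m_0 = 0, m_1 = 795/163, m_2 = -2019/163, m_3 = 1722/163, m_4 = 0.
On [0, 3], with g_0(x) = a_0 + b_0·x + c_0·x² + d_0·x³: c_0 = m_0/2 = 0, d_0 = (m_1 - m_0)/(6h_0) = 265/978, b_0 = Δ_0 - h_0(2m_0 + m_1)/6 = -795/326.

-2.4387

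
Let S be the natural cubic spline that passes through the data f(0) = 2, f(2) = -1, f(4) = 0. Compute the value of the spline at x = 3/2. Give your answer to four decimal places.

-0.5781

Let σ_i = S''(x_i). Step sizes h_i = 2, 2; slopes of the chords Δ_i = (y_(i+1) - y_i)/h_i = -3/2, 1/2.
  2·σ_0 + 8·σ_1 + 2·σ_2 = 6(Δ_1 - Δ_0) = 12
Natural end conditions: σ_0 = σ_2 = 0.
Hence σ_0 = 0, σ_1 = 3/2, σ_2 = 0.
On [0, 2], S(x) = 2 - 2·x + 0·x² + 1/8·x³.
With x = 3/2: S(3/2) = -37/64.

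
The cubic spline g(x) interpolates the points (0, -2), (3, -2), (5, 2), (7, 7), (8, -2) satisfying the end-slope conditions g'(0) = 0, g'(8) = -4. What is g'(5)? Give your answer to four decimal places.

5.1274

With σ_i denoting the second derivative at x_i, h_i = 3, 2, 2, 1, and Δ_i = (y_(i+1) − y_i)/h_i = 0, 2, 5/2, -9:
  3·σ_0 + 10·σ_1 + 2·σ_2 = 6(Δ_1 - Δ_0) = 12
  2·σ_1 + 8·σ_2 + 2·σ_3 = 6(Δ_2 - Δ_1) = 3
  2·σ_2 + 6·σ_3 + 1·σ_4 = 6(Δ_3 - Δ_2) = -69
Clamped end conditions give two more equations: 2h_0·σ_0 + h_0·σ_1 = 6(Δ_0 - g'(0)) = 0 and h_3·σ_3 + 2h_3·σ_4 = 6(g'(8) - Δ_3) = 30.
Solving the tridiagonal system: σ_0 = -37/212, σ_1 = 37/106, σ_2 = 1915/424, σ_3 = -1793/106, σ_4 = 4973/212.
On [5, 7], g'(x) = b_2 + 2c_2·(x - 5) + 3d_2·(x - 5)² with b_2 = Δ_2 - h_2(2σ_2 + σ_3)/6 = 1087/212, c_2 = σ_2/2 = 1915/848, d_2 = (σ_3 - σ_2)/(6h_2) = -3029/1696. So g'(5) = 1087/212.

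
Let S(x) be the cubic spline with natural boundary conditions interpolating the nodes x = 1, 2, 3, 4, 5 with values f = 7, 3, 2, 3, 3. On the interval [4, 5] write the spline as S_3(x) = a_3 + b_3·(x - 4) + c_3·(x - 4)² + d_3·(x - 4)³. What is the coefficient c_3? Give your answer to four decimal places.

-1.0714

Write M_i for S''(x_i). With h_i = 1, 1, 1, 1 and divided differences Δ_i = -4, -1, 1, 0, the continuity of S' gives the tridiagonal system
  1·M_0 + 4·M_1 + 1·M_2 = 6(Δ_1 - Δ_0) = 18
  1·M_1 + 4·M_2 + 1·M_3 = 6(Δ_2 - Δ_1) = 12
  1·M_2 + 4·M_3 + 1·M_4 = 6(Δ_3 - Δ_2) = -6
Natural end conditions: M_0 = M_4 = 0.
Solving: M_0 = 0, M_1 = 27/7, M_2 = 18/7, M_3 = -15/7, M_4 = 0.
On [4, 5], with S_3(x) = a_3 + b_3·(x - 4) + c_3·(x - 4)² + d_3·(x - 4)³: c_3 = M_3/2 = -15/14, d_3 = (M_4 - M_3)/(6h_3) = 5/14, b_3 = Δ_3 - h_3(2M_3 + M_4)/6 = 5/7.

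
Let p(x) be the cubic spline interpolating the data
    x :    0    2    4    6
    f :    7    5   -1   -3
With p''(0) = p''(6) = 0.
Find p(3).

With m_i denoting the second derivative at x_i, h_i = 2, 2, 2, and Δ_i = (y_(i+1) − y_i)/h_i = -1, -3, -1:
  2·m_0 + 8·m_1 + 2·m_2 = 6(Δ_1 - Δ_0) = -12
  2·m_1 + 8·m_2 + 2·m_3 = 6(Δ_2 - Δ_1) = 12
Natural end conditions: m_0 = m_3 = 0.
Solving: m_0 = 0, m_1 = -2, m_2 = 2, m_3 = 0.
On [2, 4], p(x) = 5 - 7/3·(x - 2) - 1·(x - 2)² + 1/3·(x - 2)³.
With (x - 2) = 1: p(3) = 2.

2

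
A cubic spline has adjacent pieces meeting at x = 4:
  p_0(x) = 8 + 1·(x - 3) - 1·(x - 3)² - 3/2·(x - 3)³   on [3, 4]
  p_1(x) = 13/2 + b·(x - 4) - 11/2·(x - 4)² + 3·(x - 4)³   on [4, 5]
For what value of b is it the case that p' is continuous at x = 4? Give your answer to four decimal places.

-5.5000

p_0'(x) = 1 - 2·(x - 3) - 9/2·(x - 3)², so p_0'(4) = -11/2. On the right, p_1'(4) = b, so b = -11/2.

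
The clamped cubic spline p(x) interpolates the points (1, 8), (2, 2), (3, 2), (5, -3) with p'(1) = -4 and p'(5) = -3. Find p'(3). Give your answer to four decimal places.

Let M_i = p''(x_i). Step sizes h_i = 1, 1, 2; slopes of the chords Δ_i = (y_(i+1) - y_i)/h_i = -6, 0, -5/2.
  1·M_0 + 4·M_1 + 1·M_2 = 6(Δ_1 - Δ_0) = 36
  1·M_1 + 6·M_2 + 2·M_3 = 6(Δ_2 - Δ_1) = -15
Clamped end conditions give two more equations: 2h_0·M_0 + h_0·M_1 = 6(Δ_0 - p'(1)) = -12 and h_2·M_2 + 2h_2·M_3 = 6(p'(5) - Δ_2) = -3.
Forward elimination and back-substitution give M_0 = -281/22, M_1 = 149/11, M_2 = -119/22, M_3 = 43/22.
On [3, 5], p'(x) = b_2 + 2c_2·(x - 3) + 3d_2·(x - 3)² with b_2 = Δ_2 - h_2(2M_2 + M_3)/6 = 5/11, c_2 = M_2/2 = -119/44, d_2 = (M_3 - M_2)/(6h_2) = 27/44. So p'(3) = 5/11.

0.4545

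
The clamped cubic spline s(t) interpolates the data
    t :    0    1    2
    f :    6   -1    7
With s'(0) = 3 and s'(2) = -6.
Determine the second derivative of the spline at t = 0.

Let M_i = s''(x_i). Step sizes h_i = 1, 1; slopes of the chords Δ_i = (y_(i+1) - y_i)/h_i = -7, 8.
  1·M_0 + 4·M_1 + 1·M_2 = 6(Δ_1 - Δ_0) = 90
Clamped end conditions give two more equations: 2h_0·M_0 + h_0·M_1 = 6(Δ_0 - s'(0)) = -60 and h_1·M_1 + 2h_1·M_2 = 6(s'(2) - Δ_1) = -84.
Solving the tridiagonal system: M_0 = -57, M_1 = 54, M_2 = -69.

-57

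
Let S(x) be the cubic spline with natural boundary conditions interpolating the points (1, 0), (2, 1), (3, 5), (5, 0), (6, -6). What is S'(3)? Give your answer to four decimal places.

With M_i denoting the second derivative at x_i, h_i = 1, 1, 2, 1, and Δ_i = (y_(i+1) − y_i)/h_i = 1, 4, -5/2, -6:
  1·M_0 + 4·M_1 + 1·M_2 = 6(Δ_1 - Δ_0) = 18
  1·M_1 + 6·M_2 + 2·M_3 = 6(Δ_2 - Δ_1) = -39
  2·M_2 + 6·M_3 + 1·M_4 = 6(Δ_3 - Δ_2) = -21
Natural end conditions: M_0 = M_4 = 0.
Forward elimination and back-substitution give M_0 = 0, M_1 = 384/61, M_2 = -438/61, M_3 = -135/122, M_4 = 0.
On [3, 5], S'(x) = b_2 + 2c_2·(x - 3) + 3d_2·(x - 3)² with b_2 = Δ_2 - h_2(2M_2 + M_3)/6 = 162/61, c_2 = M_2/2 = -219/61, d_2 = (M_3 - M_2)/(6h_2) = 247/488. So S'(3) = 162/61.

2.6557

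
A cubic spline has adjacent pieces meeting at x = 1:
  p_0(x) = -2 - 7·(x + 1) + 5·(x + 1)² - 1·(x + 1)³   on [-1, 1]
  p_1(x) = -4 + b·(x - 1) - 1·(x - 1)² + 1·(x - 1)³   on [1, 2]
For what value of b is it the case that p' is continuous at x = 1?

p_0'(x) = -7 + 10·(x + 1) - 3·(x + 1)², so p_0'(1) = 1. On the right, p_1'(1) = b, so b = 1.

1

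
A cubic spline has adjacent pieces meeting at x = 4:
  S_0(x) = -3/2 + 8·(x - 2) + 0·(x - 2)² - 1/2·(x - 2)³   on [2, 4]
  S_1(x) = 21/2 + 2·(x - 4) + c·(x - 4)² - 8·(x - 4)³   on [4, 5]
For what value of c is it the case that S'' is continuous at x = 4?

-3

S_0''(x) = 0 - 3·(x - 2), so S_0''(4) = -6. On the right, S_1''(4) = 2c, so c = -3.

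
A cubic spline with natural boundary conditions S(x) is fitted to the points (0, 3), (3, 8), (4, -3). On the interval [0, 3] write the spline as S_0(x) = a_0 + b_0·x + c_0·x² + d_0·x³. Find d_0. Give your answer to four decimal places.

Write σ_i for S''(x_i). With h_i = 3, 1 and divided differences Δ_i = 5/3, -11, the continuity of S' gives the tridiagonal system
  3·σ_0 + 8·σ_1 + 1·σ_2 = 6(Δ_1 - Δ_0) = -76
Natural end conditions: σ_0 = σ_2 = 0.
Solving: σ_0 = 0, σ_1 = -19/2, σ_2 = 0.
On [0, 3], with S_0(x) = a_0 + b_0·x + c_0·x² + d_0·x³: c_0 = σ_0/2 = 0, d_0 = (σ_1 - σ_0)/(6h_0) = -19/36, b_0 = Δ_0 - h_0(2σ_0 + σ_1)/6 = 77/12.

-0.5278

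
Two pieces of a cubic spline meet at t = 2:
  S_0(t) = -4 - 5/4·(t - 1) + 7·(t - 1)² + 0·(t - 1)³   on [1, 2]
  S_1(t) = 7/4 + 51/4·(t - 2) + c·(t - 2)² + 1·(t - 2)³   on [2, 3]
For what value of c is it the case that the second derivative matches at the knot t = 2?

S_0''(t) = 14 + 0·(t - 1), so S_0''(2) = 14. On the right, S_1''(2) = 2c, so c = 7.

7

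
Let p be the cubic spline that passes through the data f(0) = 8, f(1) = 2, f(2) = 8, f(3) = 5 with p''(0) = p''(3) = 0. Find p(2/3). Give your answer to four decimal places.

Write m_i for p''(x_i). With h_i = 1, 1, 1 and divided differences Δ_i = -6, 6, -3, the continuity of p' gives the tridiagonal system
  1·m_0 + 4·m_1 + 1·m_2 = 6(Δ_1 - Δ_0) = 72
  1·m_1 + 4·m_2 + 1·m_3 = 6(Δ_2 - Δ_1) = -54
Natural end conditions: m_0 = m_3 = 0.
Solving the tridiagonal system: m_0 = 0, m_1 = 114/5, m_2 = -96/5, m_3 = 0.
On [0, 1], p(x) = 8 - 49/5·x + 0·x² + 19/5·x³.
With x = 2/3: p(2/3) = 70/27.

2.5926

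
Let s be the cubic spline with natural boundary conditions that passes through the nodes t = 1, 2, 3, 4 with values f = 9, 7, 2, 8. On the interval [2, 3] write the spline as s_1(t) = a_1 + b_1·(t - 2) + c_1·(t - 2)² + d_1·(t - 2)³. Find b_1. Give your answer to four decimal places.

-5.0667

Put m_i = s'' at the i-th knot. Here h = (1, 1, 1) and Δ = (-2, -5, 6), so the interior equations h_(i-1)·m_(i-1) + 2(h_(i-1)+h_i)·m_i + h_i·m_(i+1) = 6(Δ_i − Δ_(i-1)) read
  1·m_0 + 4·m_1 + 1·m_2 = 6(Δ_1 - Δ_0) = -18
  1·m_1 + 4·m_2 + 1·m_3 = 6(Δ_2 - Δ_1) = 66
Natural end conditions: m_0 = m_3 = 0.
Solving: m_0 = 0, m_1 = -46/5, m_2 = 94/5, m_3 = 0.
On [2, 3], with s_1(t) = a_1 + b_1·(t - 2) + c_1·(t - 2)² + d_1·(t - 2)³: c_1 = m_1/2 = -23/5, d_1 = (m_2 - m_1)/(6h_1) = 14/3, b_1 = Δ_1 - h_1(2m_1 + m_2)/6 = -76/15.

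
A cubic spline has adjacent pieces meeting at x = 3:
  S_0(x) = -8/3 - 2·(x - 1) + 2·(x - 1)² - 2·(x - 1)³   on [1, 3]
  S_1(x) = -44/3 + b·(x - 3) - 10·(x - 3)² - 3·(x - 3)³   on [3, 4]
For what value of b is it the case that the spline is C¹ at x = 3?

-18

S_0'(x) = -2 + 4·(x - 1) - 6·(x - 1)², so S_0'(3) = -18. On the right, S_1'(3) = b, so b = -18.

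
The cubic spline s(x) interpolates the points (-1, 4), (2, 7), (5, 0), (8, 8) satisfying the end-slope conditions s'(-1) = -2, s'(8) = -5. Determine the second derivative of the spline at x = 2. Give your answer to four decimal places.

Write M_i for s''(x_i). With h_i = 3, 3, 3 and divided differences Δ_i = 1, -7/3, 8/3, the continuity of s' gives the tridiagonal system
  3·M_0 + 12·M_1 + 3·M_2 = 6(Δ_1 - Δ_0) = -20
  3·M_1 + 12·M_2 + 3·M_3 = 6(Δ_2 - Δ_1) = 30
Clamped end conditions give two more equations: 2h_0·M_0 + h_0·M_1 = 6(Δ_0 - s'(-1)) = 18 and h_2·M_2 + 2h_2·M_3 = 6(s'(8) - Δ_2) = -46.
Hence M_0 = 238/45, M_1 = -206/45, M_2 = 286/45, M_3 = -488/45.

-4.5778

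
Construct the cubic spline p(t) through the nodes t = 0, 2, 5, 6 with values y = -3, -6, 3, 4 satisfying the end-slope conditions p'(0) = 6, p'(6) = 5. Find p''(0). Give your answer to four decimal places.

With m_i denoting the second derivative at x_i, h_i = 2, 3, 1, and Δ_i = (y_(i+1) − y_i)/h_i = -3/2, 3, 1:
  2·m_0 + 10·m_1 + 3·m_2 = 6(Δ_1 - Δ_0) = 27
  3·m_1 + 8·m_2 + 1·m_3 = 6(Δ_2 - Δ_1) = -12
Clamped end conditions give two more equations: 2h_0·m_0 + h_0·m_1 = 6(Δ_0 - p'(0)) = -45 and h_2·m_2 + 2h_2·m_3 = 6(p'(6) - Δ_2) = 24.
Solving the tridiagonal system: m_0 = -391/26, m_1 = 197/26, m_2 = -81/13, m_3 = 393/26.

-15.0385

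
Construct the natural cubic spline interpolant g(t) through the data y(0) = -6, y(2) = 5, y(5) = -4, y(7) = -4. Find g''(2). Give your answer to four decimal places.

-6.1978

Let M_i = g''(x_i). Step sizes h_i = 2, 3, 2; slopes of the chords Δ_i = (y_(i+1) - y_i)/h_i = 11/2, -3, 0.
  2·M_0 + 10·M_1 + 3·M_2 = 6(Δ_1 - Δ_0) = -51
  3·M_1 + 10·M_2 + 2·M_3 = 6(Δ_2 - Δ_1) = 18
Natural end conditions: M_0 = M_3 = 0.
Forward elimination and back-substitution give M_0 = 0, M_1 = -564/91, M_2 = 333/91, M_3 = 0.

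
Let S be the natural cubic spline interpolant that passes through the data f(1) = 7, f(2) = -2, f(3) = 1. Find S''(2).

Put σ_i = S'' at the i-th knot. Here h = (1, 1) and Δ = (-9, 3), so the interior equations h_(i-1)·σ_(i-1) + 2(h_(i-1)+h_i)·σ_i + h_i·σ_(i+1) = 6(Δ_i − Δ_(i-1)) read
  1·σ_0 + 4·σ_1 + 1·σ_2 = 6(Δ_1 - Δ_0) = 72
Natural end conditions: σ_0 = σ_2 = 0.
Solving: σ_0 = 0, σ_1 = 18, σ_2 = 0.

18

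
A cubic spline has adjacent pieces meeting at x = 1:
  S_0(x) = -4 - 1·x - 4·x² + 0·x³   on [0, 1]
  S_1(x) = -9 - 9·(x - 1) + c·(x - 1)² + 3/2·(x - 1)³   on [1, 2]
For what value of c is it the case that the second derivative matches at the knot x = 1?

S_0''(x) = -8 + 0·x, so S_0''(1) = -8. On the right, S_1''(1) = 2c, so c = -4.

-4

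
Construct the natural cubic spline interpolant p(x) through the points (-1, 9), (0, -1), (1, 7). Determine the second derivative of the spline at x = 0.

27

Put M_i = p'' at the i-th knot. Here h = (1, 1) and Δ = (-10, 8), so the interior equations h_(i-1)·M_(i-1) + 2(h_(i-1)+h_i)·M_i + h_i·M_(i+1) = 6(Δ_i − Δ_(i-1)) read
  1·M_0 + 4·M_1 + 1·M_2 = 6(Δ_1 - Δ_0) = 108
Natural end conditions: M_0 = M_2 = 0.
Hence M_0 = 0, M_1 = 27, M_2 = 0.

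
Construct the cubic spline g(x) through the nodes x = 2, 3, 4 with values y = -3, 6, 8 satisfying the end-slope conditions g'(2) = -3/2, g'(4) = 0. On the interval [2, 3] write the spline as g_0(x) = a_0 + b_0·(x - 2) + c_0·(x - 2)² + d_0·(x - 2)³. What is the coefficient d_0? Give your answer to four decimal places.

-10.8750

Let m_i = g''(x_i). Step sizes h_i = 1, 1; slopes of the chords Δ_i = (y_(i+1) - y_i)/h_i = 9, 2.
  1·m_0 + 4·m_1 + 1·m_2 = 6(Δ_1 - Δ_0) = -42
Clamped end conditions give two more equations: 2h_0·m_0 + h_0·m_1 = 6(Δ_0 - g'(2)) = 63 and h_1·m_1 + 2h_1·m_2 = 6(g'(4) - Δ_1) = -12.
Solving the tridiagonal system: m_0 = 171/4, m_1 = -45/2, m_2 = 21/4.
On [2, 3], with g_0(x) = a_0 + b_0·(x - 2) + c_0·(x - 2)² + d_0·(x - 2)³: c_0 = m_0/2 = 171/8, d_0 = (m_1 - m_0)/(6h_0) = -87/8, b_0 = Δ_0 - h_0(2m_0 + m_1)/6 = -3/2.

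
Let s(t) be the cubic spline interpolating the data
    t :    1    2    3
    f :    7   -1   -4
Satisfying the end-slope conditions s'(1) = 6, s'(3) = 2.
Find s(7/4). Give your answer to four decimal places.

1.9727

Write m_i for s''(x_i). With h_i = 1, 1 and divided differences Δ_i = -8, -3, the continuity of s' gives the tridiagonal system
  1·m_0 + 4·m_1 + 1·m_2 = 6(Δ_1 - Δ_0) = 30
Clamped end conditions give two more equations: 2h_0·m_0 + h_0·m_1 = 6(Δ_0 - s'(1)) = -84 and h_1·m_1 + 2h_1·m_2 = 6(s'(3) - Δ_1) = 30.
Forward elimination and back-substitution give m_0 = -103/2, m_1 = 19, m_2 = 11/2.
On [1, 2], s(t) = 7 + 6·(t - 1) - 103/4·(t - 1)² + 47/4·(t - 1)³.
With (t - 1) = 3/4: s(7/4) = 505/256.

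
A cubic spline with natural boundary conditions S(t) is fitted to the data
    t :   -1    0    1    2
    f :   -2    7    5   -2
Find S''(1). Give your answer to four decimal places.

-3.6000

Write m_i for S''(x_i). With h_i = 1, 1, 1 and divided differences Δ_i = 9, -2, -7, the continuity of S' gives the tridiagonal system
  1·m_0 + 4·m_1 + 1·m_2 = 6(Δ_1 - Δ_0) = -66
  1·m_1 + 4·m_2 + 1·m_3 = 6(Δ_2 - Δ_1) = -30
Natural end conditions: m_0 = m_3 = 0.
Hence m_0 = 0, m_1 = -78/5, m_2 = -18/5, m_3 = 0.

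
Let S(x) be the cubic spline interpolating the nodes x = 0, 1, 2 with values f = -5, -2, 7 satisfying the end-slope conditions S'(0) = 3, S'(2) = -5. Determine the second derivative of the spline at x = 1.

26

Let M_i = S''(x_i). Step sizes h_i = 1, 1; slopes of the chords Δ_i = (y_(i+1) - y_i)/h_i = 3, 9.
  1·M_0 + 4·M_1 + 1·M_2 = 6(Δ_1 - Δ_0) = 36
Clamped end conditions give two more equations: 2h_0·M_0 + h_0·M_1 = 6(Δ_0 - S'(0)) = 0 and h_1·M_1 + 2h_1·M_2 = 6(S'(2) - Δ_1) = -84.
Forward elimination and back-substitution give M_0 = -13, M_1 = 26, M_2 = -55.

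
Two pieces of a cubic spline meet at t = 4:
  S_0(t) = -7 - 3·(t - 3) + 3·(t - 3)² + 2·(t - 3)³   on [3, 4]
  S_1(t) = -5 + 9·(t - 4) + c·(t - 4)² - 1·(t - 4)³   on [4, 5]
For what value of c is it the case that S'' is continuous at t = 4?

9

S_0''(t) = 6 + 12·(t - 3), so S_0''(4) = 18. On the right, S_1''(4) = 2c, so c = 9.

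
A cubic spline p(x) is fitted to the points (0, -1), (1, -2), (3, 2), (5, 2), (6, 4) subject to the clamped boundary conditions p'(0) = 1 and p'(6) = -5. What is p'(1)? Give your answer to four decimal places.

Write m_i for p''(x_i). With h_i = 1, 2, 2, 1 and divided differences Δ_i = -1, 2, 0, 2, the continuity of p' gives the tridiagonal system
  1·m_0 + 6·m_1 + 2·m_2 = 6(Δ_1 - Δ_0) = 18
  2·m_1 + 8·m_2 + 2·m_3 = 6(Δ_2 - Δ_1) = -12
  2·m_2 + 6·m_3 + 1·m_4 = 6(Δ_3 - Δ_2) = 12
Clamped end conditions give two more equations: 2h_0·m_0 + h_0·m_1 = 6(Δ_0 - p'(0)) = -12 and h_3·m_3 + 2h_3·m_4 = 6(p'(6) - Δ_3) = -42.
Forward elimination and back-substitution give m_0 = -100/11, m_1 = 68/11, m_2 = -5, m_3 = 86/11, m_4 = -274/11.
On [1, 3], p'(x) = b_1 + 2c_1·(x - 1) + 3d_1·(x - 1)² with b_1 = Δ_1 - h_1(2m_1 + m_2)/6 = -5/11, c_1 = m_1/2 = 34/11, d_1 = (m_2 - m_1)/(6h_1) = -41/44. So p'(1) = -5/11.

-0.4545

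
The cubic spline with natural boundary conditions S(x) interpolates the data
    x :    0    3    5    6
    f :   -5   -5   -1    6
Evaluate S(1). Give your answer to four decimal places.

-5.0952

Let M_i = S''(x_i). Step sizes h_i = 3, 2, 1; slopes of the chords Δ_i = (y_(i+1) - y_i)/h_i = 0, 2, 7.
  3·M_0 + 10·M_1 + 2·M_2 = 6(Δ_1 - Δ_0) = 12
  2·M_1 + 6·M_2 + 1·M_3 = 6(Δ_2 - Δ_1) = 30
Natural end conditions: M_0 = M_3 = 0.
Solving the tridiagonal system: M_0 = 0, M_1 = 3/14, M_2 = 69/14, M_3 = 0.
On [0, 3], S(x) = -5 - 3/28·x + 0·x² + 1/84·x³.
With x = 1: S(1) = -107/21.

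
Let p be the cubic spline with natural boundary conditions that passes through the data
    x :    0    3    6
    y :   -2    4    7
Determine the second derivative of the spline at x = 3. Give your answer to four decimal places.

Let M_i = p''(x_i). Step sizes h_i = 3, 3; slopes of the chords Δ_i = (y_(i+1) - y_i)/h_i = 2, 1.
  3·M_0 + 12·M_1 + 3·M_2 = 6(Δ_1 - Δ_0) = -6
Natural end conditions: M_0 = M_2 = 0.
Hence M_0 = 0, M_1 = -1/2, M_2 = 0.

-0.5000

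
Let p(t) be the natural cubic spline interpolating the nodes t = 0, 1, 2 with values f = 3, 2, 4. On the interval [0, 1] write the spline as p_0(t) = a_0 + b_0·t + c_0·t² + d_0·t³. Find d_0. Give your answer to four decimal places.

Let M_i = p''(x_i). Step sizes h_i = 1, 1; slopes of the chords Δ_i = (y_(i+1) - y_i)/h_i = -1, 2.
  1·M_0 + 4·M_1 + 1·M_2 = 6(Δ_1 - Δ_0) = 18
Natural end conditions: M_0 = M_2 = 0.
Solving: M_0 = 0, M_1 = 9/2, M_2 = 0.
On [0, 1], with p_0(t) = a_0 + b_0·t + c_0·t² + d_0·t³: c_0 = M_0/2 = 0, d_0 = (M_1 - M_0)/(6h_0) = 3/4, b_0 = Δ_0 - h_0(2M_0 + M_1)/6 = -7/4.

0.7500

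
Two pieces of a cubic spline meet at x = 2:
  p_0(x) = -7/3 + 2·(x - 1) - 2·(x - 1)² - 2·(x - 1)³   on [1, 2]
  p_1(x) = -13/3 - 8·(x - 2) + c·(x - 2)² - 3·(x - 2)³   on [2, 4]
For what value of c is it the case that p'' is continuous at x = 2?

-8

p_0''(x) = -4 - 12·(x - 1), so p_0''(2) = -16. On the right, p_1''(2) = 2c, so c = -8.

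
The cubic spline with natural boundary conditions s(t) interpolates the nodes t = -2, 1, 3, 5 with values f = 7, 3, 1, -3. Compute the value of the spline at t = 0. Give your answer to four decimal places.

Put σ_i = s'' at the i-th knot. Here h = (3, 2, 2) and Δ = (-4/3, -1, -2), so the interior equations h_(i-1)·σ_(i-1) + 2(h_(i-1)+h_i)·σ_i + h_i·σ_(i+1) = 6(Δ_i − Δ_(i-1)) read
  3·σ_0 + 10·σ_1 + 2·σ_2 = 6(Δ_1 - Δ_0) = 2
  2·σ_1 + 8·σ_2 + 2·σ_3 = 6(Δ_2 - Δ_1) = -6
Natural end conditions: σ_0 = σ_3 = 0.
Solving: σ_0 = 0, σ_1 = 7/19, σ_2 = -16/19, σ_3 = 0.
On [-2, 1], s(t) = 7 - 173/114·(t + 2) + 0·(t + 2)² + 7/342·(t + 2)³.
With (t + 2) = 2: s(0) = 706/171.

4.1287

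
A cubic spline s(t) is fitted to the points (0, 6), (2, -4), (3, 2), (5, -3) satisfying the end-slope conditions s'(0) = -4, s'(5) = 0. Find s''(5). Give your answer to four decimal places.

11.2813

Write σ_i for s''(x_i). With h_i = 2, 1, 2 and divided differences Δ_i = -5, 6, -5/2, the continuity of s' gives the tridiagonal system
  2·σ_0 + 6·σ_1 + 1·σ_2 = 6(Δ_1 - Δ_0) = 66
  1·σ_1 + 6·σ_2 + 2·σ_3 = 6(Δ_2 - Δ_1) = -51
Clamped end conditions give two more equations: 2h_0·σ_0 + h_0·σ_1 = 6(Δ_0 - s'(0)) = -6 and h_2·σ_2 + 2h_2·σ_3 = 6(s'(5) - Δ_2) = 15.
Forward elimination and back-substitution give σ_0 = -317/32, σ_1 = 269/16, σ_2 = -241/16, σ_3 = 361/32.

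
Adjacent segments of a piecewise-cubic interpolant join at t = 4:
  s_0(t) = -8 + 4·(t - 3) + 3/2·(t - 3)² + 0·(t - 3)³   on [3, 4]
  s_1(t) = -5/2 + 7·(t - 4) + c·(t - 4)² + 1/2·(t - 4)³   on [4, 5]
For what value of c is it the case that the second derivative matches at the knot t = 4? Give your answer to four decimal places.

1.5000

s_0''(t) = 3 + 0·(t - 3), so s_0''(4) = 3. On the right, s_1''(4) = 2c, so c = 3/2.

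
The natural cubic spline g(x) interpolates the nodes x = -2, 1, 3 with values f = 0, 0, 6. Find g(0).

-1

Put m_i = g'' at the i-th knot. Here h = (3, 2) and Δ = (0, 3), so the interior equations h_(i-1)·m_(i-1) + 2(h_(i-1)+h_i)·m_i + h_i·m_(i+1) = 6(Δ_i − Δ_(i-1)) read
  3·m_0 + 10·m_1 + 2·m_2 = 6(Δ_1 - Δ_0) = 18
Natural end conditions: m_0 = m_2 = 0.
Solving: m_0 = 0, m_1 = 9/5, m_2 = 0.
On [-2, 1], g(x) = 0 - 9/10·(x + 2) + 0·(x + 2)² + 1/10·(x + 2)³.
With (x + 2) = 2: g(0) = -1.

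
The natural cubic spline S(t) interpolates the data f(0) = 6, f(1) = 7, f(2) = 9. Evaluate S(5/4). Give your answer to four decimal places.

7.4180

Put M_i = S'' at the i-th knot. Here h = (1, 1) and Δ = (1, 2), so the interior equations h_(i-1)·M_(i-1) + 2(h_(i-1)+h_i)·M_i + h_i·M_(i+1) = 6(Δ_i − Δ_(i-1)) read
  1·M_0 + 4·M_1 + 1·M_2 = 6(Δ_1 - Δ_0) = 6
Natural end conditions: M_0 = M_2 = 0.
Forward elimination and back-substitution give M_0 = 0, M_1 = 3/2, M_2 = 0.
On [1, 2], S(t) = 7 + 3/2·(t - 1) + 3/4·(t - 1)² - 1/4·(t - 1)³.
With (t - 1) = 1/4: S(5/4) = 1899/256.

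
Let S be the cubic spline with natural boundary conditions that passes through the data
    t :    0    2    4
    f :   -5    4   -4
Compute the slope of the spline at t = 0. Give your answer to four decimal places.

With M_i denoting the second derivative at x_i, h_i = 2, 2, and Δ_i = (y_(i+1) − y_i)/h_i = 9/2, -4:
  2·M_0 + 8·M_1 + 2·M_2 = 6(Δ_1 - Δ_0) = -51
Natural end conditions: M_0 = M_2 = 0.
Solving: M_0 = 0, M_1 = -51/8, M_2 = 0.
On [0, 2], S'(t) = b_0 + 2c_0·t + 3d_0·t² with b_0 = Δ_0 - h_0(2M_0 + M_1)/6 = 53/8, c_0 = M_0/2 = 0, d_0 = (M_1 - M_0)/(6h_0) = -17/32. So S'(0) = 53/8.

6.6250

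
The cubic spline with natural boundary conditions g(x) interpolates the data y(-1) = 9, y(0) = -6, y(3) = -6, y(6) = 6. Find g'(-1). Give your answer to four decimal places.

-16.9310

Put M_i = g'' at the i-th knot. Here h = (1, 3, 3) and Δ = (-15, 0, 4), so the interior equations h_(i-1)·M_(i-1) + 2(h_(i-1)+h_i)·M_i + h_i·M_(i+1) = 6(Δ_i − Δ_(i-1)) read
  1·M_0 + 8·M_1 + 3·M_2 = 6(Δ_1 - Δ_0) = 90
  3·M_1 + 12·M_2 + 3·M_3 = 6(Δ_2 - Δ_1) = 24
Natural end conditions: M_0 = M_3 = 0.
Solving the tridiagonal system: M_0 = 0, M_1 = 336/29, M_2 = -26/29, M_3 = 0.
On [-1, 0], g'(x) = b_0 + 2c_0·(x + 1) + 3d_0·(x + 1)² with b_0 = Δ_0 - h_0(2M_0 + M_1)/6 = -491/29, c_0 = M_0/2 = 0, d_0 = (M_1 - M_0)/(6h_0) = 56/29. So g'(-1) = -491/29.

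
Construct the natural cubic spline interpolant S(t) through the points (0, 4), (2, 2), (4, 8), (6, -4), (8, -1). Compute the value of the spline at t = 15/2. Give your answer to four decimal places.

-3.0265

Write m_i for S''(x_i). With h_i = 2, 2, 2, 2 and divided differences Δ_i = -1, 3, -6, 3/2, the continuity of S' gives the tridiagonal system
  2·m_0 + 8·m_1 + 2·m_2 = 6(Δ_1 - Δ_0) = 24
  2·m_1 + 8·m_2 + 2·m_3 = 6(Δ_2 - Δ_1) = -54
  2·m_2 + 8·m_3 + 2·m_4 = 6(Δ_3 - Δ_2) = 45
Natural end conditions: m_0 = m_4 = 0.
Hence m_0 = 0, m_1 = 621/112, m_2 = -285/28, m_3 = 915/112, m_4 = 0.
On [6, 8], S(t) = -4 - 221/56·(t - 6) + 915/224·(t - 6)² - 305/448·(t - 6)³.
With (t - 6) = 3/2: S(15/2) = -10847/3584.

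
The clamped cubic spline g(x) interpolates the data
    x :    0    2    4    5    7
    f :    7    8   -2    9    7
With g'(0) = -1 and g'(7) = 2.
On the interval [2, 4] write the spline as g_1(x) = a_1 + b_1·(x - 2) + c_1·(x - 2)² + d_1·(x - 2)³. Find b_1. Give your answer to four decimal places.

With M_i denoting the second derivative at x_i, h_i = 2, 2, 1, 2, and Δ_i = (y_(i+1) − y_i)/h_i = 1/2, -5, 11, -1:
  2·M_0 + 8·M_1 + 2·M_2 = 6(Δ_1 - Δ_0) = -33
  2·M_1 + 6·M_2 + 1·M_3 = 6(Δ_2 - Δ_1) = 96
  1·M_2 + 6·M_3 + 2·M_4 = 6(Δ_3 - Δ_2) = -72
Clamped end conditions give two more equations: 2h_0·M_0 + h_0·M_1 = 6(Δ_0 - g'(0)) = 9 and h_3·M_3 + 2h_3·M_4 = 6(g'(7) - Δ_3) = 18.
Hence M_0 = 1011/122, M_1 = -1473/122, M_2 = 1434/61, M_3 = -1275/61, M_4 = 912/61.
On [2, 4], with g_1(x) = a_1 + b_1·(x - 2) + c_1·(x - 2)² + d_1·(x - 2)³: c_1 = M_1/2 = -1473/244, d_1 = (M_2 - M_1)/(6h_1) = 1447/488, b_1 = Δ_1 - h_1(2M_1 + M_2)/6 = -292/61.

-4.7869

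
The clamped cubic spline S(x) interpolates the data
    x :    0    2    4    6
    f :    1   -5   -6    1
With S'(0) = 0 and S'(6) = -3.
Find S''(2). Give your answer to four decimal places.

Put M_i = S'' at the i-th knot. Here h = (2, 2, 2) and Δ = (-3, -1/2, 7/2), so the interior equations h_(i-1)·M_(i-1) + 2(h_(i-1)+h_i)·M_i + h_i·M_(i+1) = 6(Δ_i − Δ_(i-1)) read
  2·M_0 + 8·M_1 + 2·M_2 = 6(Δ_1 - Δ_0) = 15
  2·M_1 + 8·M_2 + 2·M_3 = 6(Δ_2 - Δ_1) = 24
Clamped end conditions give two more equations: 2h_0·M_0 + h_0·M_1 = 6(Δ_0 - S'(0)) = -18 and h_2·M_2 + 2h_2·M_3 = 6(S'(6) - Δ_2) = -39.
Solving: M_0 = -27/5, M_1 = 9/5, M_2 = 57/10, M_3 = -63/5.

1.8000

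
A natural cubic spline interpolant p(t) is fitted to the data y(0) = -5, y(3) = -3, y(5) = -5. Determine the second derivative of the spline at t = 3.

Let M_i = p''(x_i). Step sizes h_i = 3, 2; slopes of the chords Δ_i = (y_(i+1) - y_i)/h_i = 2/3, -1.
  3·M_0 + 10·M_1 + 2·M_2 = 6(Δ_1 - Δ_0) = -10
Natural end conditions: M_0 = M_2 = 0.
Forward elimination and back-substitution give M_0 = 0, M_1 = -1, M_2 = 0.

-1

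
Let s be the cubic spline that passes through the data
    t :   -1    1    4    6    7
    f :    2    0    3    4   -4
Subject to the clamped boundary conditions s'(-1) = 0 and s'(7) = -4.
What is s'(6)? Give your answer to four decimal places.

-6.9725

Write M_i for s''(x_i). With h_i = 2, 3, 2, 1 and divided differences Δ_i = -1, 1, 1/2, -8, the continuity of s' gives the tridiagonal system
  2·M_0 + 10·M_1 + 3·M_2 = 6(Δ_1 - Δ_0) = 12
  3·M_1 + 10·M_2 + 2·M_3 = 6(Δ_2 - Δ_1) = -3
  2·M_2 + 6·M_3 + 1·M_4 = 6(Δ_3 - Δ_2) = -51
Clamped end conditions give two more equations: 2h_0·M_0 + h_0·M_1 = 6(Δ_0 - s'(-1)) = -6 and h_3·M_3 + 2h_3·M_4 = 6(s'(7) - Δ_3) = 24.
Solving: M_0 = -185/91, M_1 = 97/91, M_2 = 164/91, M_3 = -1102/91, M_4 = 1643/91.
On [6, 7], s'(t) = b_3 + 2c_3·(t - 6) + 3d_3·(t - 6)² with b_3 = Δ_3 - h_3(2M_3 + M_4)/6 = -1269/182, c_3 = M_3/2 = -551/91, d_3 = (M_4 - M_3)/(6h_3) = 915/182. So s'(6) = -1269/182.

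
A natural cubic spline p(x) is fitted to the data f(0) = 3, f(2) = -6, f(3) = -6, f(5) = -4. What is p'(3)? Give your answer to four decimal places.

0.8286

With m_i denoting the second derivative at x_i, h_i = 2, 1, 2, and Δ_i = (y_(i+1) − y_i)/h_i = -9/2, 0, 1:
  2·m_0 + 6·m_1 + 1·m_2 = 6(Δ_1 - Δ_0) = 27
  1·m_1 + 6·m_2 + 2·m_3 = 6(Δ_2 - Δ_1) = 6
Natural end conditions: m_0 = m_3 = 0.
Hence m_0 = 0, m_1 = 156/35, m_2 = 9/35, m_3 = 0.
On [3, 5], p'(x) = b_2 + 2c_2·(x - 3) + 3d_2·(x - 3)² with b_2 = Δ_2 - h_2(2m_2 + m_3)/6 = 29/35, c_2 = m_2/2 = 9/70, d_2 = (m_3 - m_2)/(6h_2) = -3/140. So p'(3) = 29/35.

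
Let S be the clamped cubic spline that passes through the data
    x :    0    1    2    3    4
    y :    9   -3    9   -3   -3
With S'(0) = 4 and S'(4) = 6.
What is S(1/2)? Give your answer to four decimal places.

Put M_i = S'' at the i-th knot. Here h = (1, 1, 1, 1) and Δ = (-12, 12, -12, 0), so the interior equations h_(i-1)·M_(i-1) + 2(h_(i-1)+h_i)·M_i + h_i·M_(i+1) = 6(Δ_i − Δ_(i-1)) read
  1·M_0 + 4·M_1 + 1·M_2 = 6(Δ_1 - Δ_0) = 144
  1·M_1 + 4·M_2 + 1·M_3 = 6(Δ_2 - Δ_1) = -144
  1·M_2 + 4·M_3 + 1·M_4 = 6(Δ_3 - Δ_2) = 72
Clamped end conditions give two more equations: 2h_0·M_0 + h_0·M_1 = 6(Δ_0 - S'(0)) = -96 and h_3·M_3 + 2h_3·M_4 = 6(S'(4) - Δ_3) = 36.
Solving the tridiagonal system: M_0 = -1181/14, M_1 = 509/7, M_2 = -125/2, M_3 = 233/7, M_4 = 19/14.
On [0, 1], S(x) = 9 + 4·x - 1181/28·x² + 733/28·x³.
With x = 1/2: S(1/2) = 835/224.

3.7277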